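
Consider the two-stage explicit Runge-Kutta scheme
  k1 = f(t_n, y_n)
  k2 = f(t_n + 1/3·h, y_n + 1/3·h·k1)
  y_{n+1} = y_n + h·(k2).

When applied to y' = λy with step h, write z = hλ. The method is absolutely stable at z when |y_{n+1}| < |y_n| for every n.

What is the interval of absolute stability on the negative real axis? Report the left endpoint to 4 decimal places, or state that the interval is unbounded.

z∈(-3.0000,0).

On y'=λy, z=hλ:
  k1=λy_n ⇒ h·k1=z·y_n;  k2=λ(1+1/3z)y_n ⇒ h·k2=z(1+1/3z)y_n
  y_{n+1}/y_n = 1 + z(1+1/3z) = 1 + z + 1/3z²
  Hence R(z) = 1 + z + 1/3z².

Boundary: |R(x)|=1, x<0.
x=-1.15: |R|=0.2908
R=1: x+1/3x²=0 ⇒ x=−3=-3.0000; min R=1−1/(4·1/3)=0.2500>−1
Confirm numerically:
  x=-2.533: |R|=0.60570 <1
  x=-2.333: |R|=0.48130 <1
  x=-2.071: |R|=0.35868 <1
  x=-2.044: |R|=0.34865 <1
  x=-3.513: |R|=1.60072 >1
  x=-3.425: |R|=1.48521 >1
  x=-3.132: |R|=1.13781 >1
Stable set (-3.0000, 0).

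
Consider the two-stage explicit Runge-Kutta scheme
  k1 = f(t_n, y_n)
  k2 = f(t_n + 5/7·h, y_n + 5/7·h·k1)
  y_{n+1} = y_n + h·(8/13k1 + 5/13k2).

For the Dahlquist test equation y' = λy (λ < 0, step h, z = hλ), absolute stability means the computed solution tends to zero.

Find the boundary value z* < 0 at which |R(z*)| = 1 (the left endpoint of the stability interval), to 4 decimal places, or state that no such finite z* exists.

On y'=λy, z=hλ:
  k1=λy_n ⇒ h·k1=z·y_n;  k2=λ(1+5/7z)y_n ⇒ h·k2=z(1+5/7z)y_n
  y_{n+1}/y_n = 1 + 8/13z + 5/13z(1+5/7z) = 1 + z + 25/91z²
  Hence R(z) = 1 + z + 25/91z².

Solve |R(x)|<1 on ℝ⁻.
x=-0.98: |R|=0.2838
R=1: x+25/91x²=0 ⇒ x=−91/25=-3.6400; min R=1−1/(4·25/91)=0.0900>−1
Confirm numerically:
  x=-3.146: |R|=0.57304 <1
  x=-2.652: |R|=0.28017 <1
  x=-2.555: |R|=0.23841 <1
  x=-2.027: |R|=0.10177 <1
  x=-4.006: |R|=1.40280 >1
  x=-3.916: |R|=1.29693 >1
  x=-3.722: |R|=1.08385 >1
Interval (-3.6400, 0).

left endpoint -3.6400.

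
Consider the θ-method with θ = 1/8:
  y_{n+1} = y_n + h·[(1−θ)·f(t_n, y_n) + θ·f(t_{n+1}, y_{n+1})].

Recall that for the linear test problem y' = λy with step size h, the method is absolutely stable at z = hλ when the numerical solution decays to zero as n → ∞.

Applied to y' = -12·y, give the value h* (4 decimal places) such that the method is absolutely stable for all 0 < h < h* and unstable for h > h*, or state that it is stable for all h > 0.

(-2.6667,0); λ=-12 ⇒ h* = (8/3)/12 = 0.2222.

On y'=λy, z=hλ:
  y_{n+1} = y_n + z·[7/8·y_n + 1/8·y_{n+1}] ⇒ (1 − 1/8z)y_{n+1} = (1 + 7/8z)y_n
  R(z) = (1 + 7/8z)/(1 − 1/8z).

Boundary: |R(x)|=1, x<0.
x=-1.47: |R|=0.2418
R=−1: 1+7/8x = −1+1/8x ⇒ -3/4x=2 ⇒ x=2/(-3/4)=-2.6667
Confirm numerically:
  x=-2.054: |R|=0.63437 <1
  x=-1.730: |R|=0.42240 <1
  x=-1.715: |R|=0.41225 <1
  x=-3.032: |R|=1.19869 >1
  x=-2.741: |R|=1.04152 >1
Interval (-2.6667, 0).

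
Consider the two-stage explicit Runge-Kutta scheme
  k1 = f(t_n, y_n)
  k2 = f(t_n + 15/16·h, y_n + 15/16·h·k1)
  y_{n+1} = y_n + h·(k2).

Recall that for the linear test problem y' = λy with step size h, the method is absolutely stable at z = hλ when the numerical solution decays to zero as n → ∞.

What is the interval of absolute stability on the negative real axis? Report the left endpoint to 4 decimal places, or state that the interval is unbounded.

z∈(-1.0667,0).

Set f=λy, z=hλ:
  k1=λy_n ⇒ h·k1=z·y_n;  k2=λ(1+15/16z)y_n ⇒ h·k2=z(1+15/16z)y_n
  y_{n+1}/y_n = 1 + z(1+15/16z) = 1 + z + 15/16z²
  ⇒ R(z) = 1 + z + 15/16z².

Boundary: |R(x)|=1, x<0.
x=-0.32: |R|=0.7760
R=1: x+15/16x²=0 ⇒ x=−16/15=-1.0667; min R=1−1/(4·15/16)=0.7333>−1
Confirm numerically:
  x=-0.966: |R|=0.90883 <1
  x=-0.906: |R|=0.86353 <1
  x=-0.671: |R|=0.75110 <1
  x=-0.618: |R|=0.74005 <1
  x=-1.619: |R|=1.83834 >1
  x=-1.530: |R|=1.66459 >1
  x=-1.096: |R|=1.03014 >1
Interval (-1.0667, 0).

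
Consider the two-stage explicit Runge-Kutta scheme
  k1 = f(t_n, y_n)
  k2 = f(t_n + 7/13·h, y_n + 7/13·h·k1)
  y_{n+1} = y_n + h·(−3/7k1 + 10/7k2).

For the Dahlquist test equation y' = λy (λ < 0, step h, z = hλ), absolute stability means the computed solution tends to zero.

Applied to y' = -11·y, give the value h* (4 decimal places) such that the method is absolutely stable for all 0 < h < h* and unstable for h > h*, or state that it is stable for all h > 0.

With y'=λy (z=hλ):
  k1=λy_n ⇒ h·k1=z·y_n;  k2=λ(1+7/13z)y_n ⇒ h·k2=z(1+7/13z)y_n
  y_{n+1}/y_n = 1 − 3/7z + 10/7z(1+7/13z) = 1 + z + 10/13z²
  ⇒ R(z) = 1 + z + 10/13z².

Boundary: |R(x)|=1, x<0.
x=-0.8: |R|=0.6923
R=1: x+10/13x²=0 ⇒ x=−13/10=-1.3000; min R=1−1/(4·10/13)=0.6750>−1
Confirm numerically:
  x=-1.173: |R|=0.88541 <1
  x=-1.065: |R|=0.80748 <1
  x=-0.785: |R|=0.68902 <1
  x=-0.643: |R|=0.67504 <1
  x=-1.833: |R|=1.75153 >1
  x=-1.740: |R|=1.58892 >1
  x=-1.521: |R|=1.25857 >1
Interval (-1.3000, 0).

(-1.3000,0); λ=-11 ⇒ h* = (13/10)/11 = 0.1182.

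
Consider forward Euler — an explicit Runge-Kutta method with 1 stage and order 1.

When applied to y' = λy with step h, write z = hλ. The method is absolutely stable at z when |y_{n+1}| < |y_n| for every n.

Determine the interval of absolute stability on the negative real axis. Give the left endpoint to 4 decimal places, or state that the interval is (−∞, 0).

z∈(-2.0000,0).

Test eqn y'=λy, z=hλ:
  order 1, 1-stage ⇒ R(z)=1+z
  (e.g. R(-1.56)=-0.56000, |R|=0.56000)

Boundary: |R(x)|=1, x<0.
x=-1.56: |R|=0.5600
|R(-2.25)|=1.2500 |R(-1.72)|=0.7200 |R(-0.98)|=0.0200
Bisect:
  x_lo=-2.4925 |R|=1.4925  x_hi=-0.0895 |R|=0.9105
  mid=-1.29102 |R|=0.29102 →hi
  mid=-1.89176 |R|=0.89176 →hi
  mid=-2.19214 |R|=1.19214 →lo
  mid=-2.04195 |R|=1.04195 →lo
  mid=-1.96686 |R|=0.96686 →hi
  mid=-2.00440 |R|=1.00440 →lo
  mid=-1.98563 |R|=0.98563 →hi
  mid=-1.99502 |R|=0.99502 →hi
  ...
  [-2.00000,-1.99986] ⇒ x*=-2.0000
Stable set (-2.0000, 0).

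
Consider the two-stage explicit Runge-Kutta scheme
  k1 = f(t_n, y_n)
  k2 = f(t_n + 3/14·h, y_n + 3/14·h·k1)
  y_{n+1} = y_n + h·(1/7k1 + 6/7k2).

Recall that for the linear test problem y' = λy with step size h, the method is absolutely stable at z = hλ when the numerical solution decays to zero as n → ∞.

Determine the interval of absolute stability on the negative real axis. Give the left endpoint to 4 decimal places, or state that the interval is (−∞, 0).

On y'=λy, z=hλ:
  k1=λy_n ⇒ h·k1=z·y_n;  k2=λ(1+3/14z)y_n ⇒ h·k2=z(1+3/14z)y_n
  y_{n+1}/y_n = 1 + 1/7z + 6/7z(1+3/14z) = 1 + z + 9/49z²
  ⇒ R(z) = 1 + z + 9/49z².

Find x<0 with |R(x)|<1.
x=-0.96: |R|=0.2093
R=1: x+9/49x²=0 ⇒ x=−49/9=-5.4444; min R=1−1/(4·9/49)=-0.3611>−1
Confirm numerically:
  x=-4.123: |R|=0.00071 <1
  x=-2.723: |R|=0.36111 <1
  x=-2.621: |R|=0.35923 <1
  x=-5.812: |R|=1.39237 >1
  x=-5.641: |R|=1.20365 >1
Stable set (-5.4444, 0).

z∈(-5.4444,0).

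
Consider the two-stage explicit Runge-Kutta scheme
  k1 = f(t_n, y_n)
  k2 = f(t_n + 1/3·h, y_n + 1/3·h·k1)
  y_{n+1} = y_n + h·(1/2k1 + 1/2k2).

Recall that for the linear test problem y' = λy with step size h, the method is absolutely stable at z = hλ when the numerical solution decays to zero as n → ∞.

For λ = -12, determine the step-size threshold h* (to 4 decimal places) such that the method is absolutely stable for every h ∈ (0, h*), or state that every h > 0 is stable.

(-6.0000,0); λ=-12 ⇒ h* = (6)/12 = 0.5000.

Set f=λy, z=hλ:
  k1=λy_n ⇒ h·k1=z·y_n;  k2=λ(1+1/3z)y_n ⇒ h·k2=z(1+1/3z)y_n
  y_{n+1}/y_n = 1 + 1/2z + 1/2z(1+1/3z) = 1 + z + 1/6z²
  R(z) = 1 + z + 1/6z².

Boundary: |R(x)|=1, x<0.
x=-0.34: |R|=0.6793
R=1: x+1/6x²=0 ⇒ x=−6=-6.0000; min R=1−1/(4·1/6)=-0.5000>−1
Confirm numerically:
  x=-5.593: |R|=0.62061 <1
  x=-5.210: |R|=0.31402 <1
  x=-4.218: |R|=0.25275 <1
  x=-2.537: |R|=0.46427 <1
  x=-6.444: |R|=1.47686 >1
  x=-6.340: |R|=1.35927 >1
Stable set (-6.0000, 0).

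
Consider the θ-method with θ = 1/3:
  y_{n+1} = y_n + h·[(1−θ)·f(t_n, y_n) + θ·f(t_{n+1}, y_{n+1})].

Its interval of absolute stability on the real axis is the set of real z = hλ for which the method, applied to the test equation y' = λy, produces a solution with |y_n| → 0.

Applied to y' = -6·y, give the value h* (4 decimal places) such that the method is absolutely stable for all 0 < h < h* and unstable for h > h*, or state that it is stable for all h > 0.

(-6.0000,0); λ=-6 ⇒ h* = (6)/6 = 1.0000.

Test eqn y'=λy, z=hλ:
  y_{n+1} = y_n + z·[2/3·y_n + 1/3·y_{n+1}] ⇒ (1 − 1/3z)y_{n+1} = (1 + 2/3z)y_n
  Hence R(z) = (1 + 2/3z)/(1 − 1/3z).

Solve |R(x)|<1 on ℝ⁻.
x=-0.82: |R|=0.3560
R=−1: 1+2/3x = −1+1/3x ⇒ -1/3x=2 ⇒ x=2/(-1/3)=-6.0000
Confirm numerically:
  x=-5.471: |R|=0.93755 <1
  x=-5.280: |R|=0.91304 <1
  x=-4.200: |R|=0.75000 <1
  x=-6.497: |R|=1.05233 >1
  x=-6.152: |R|=1.01661 >1
Stable set (-6.0000, 0).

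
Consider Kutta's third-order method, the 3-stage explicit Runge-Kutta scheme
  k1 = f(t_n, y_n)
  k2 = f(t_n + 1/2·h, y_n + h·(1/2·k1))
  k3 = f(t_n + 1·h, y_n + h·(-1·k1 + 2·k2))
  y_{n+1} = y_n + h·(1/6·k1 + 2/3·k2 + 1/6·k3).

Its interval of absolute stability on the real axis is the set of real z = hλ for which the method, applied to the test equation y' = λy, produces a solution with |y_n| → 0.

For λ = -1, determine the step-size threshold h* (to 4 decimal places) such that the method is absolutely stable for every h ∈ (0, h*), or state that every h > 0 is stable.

With y'=λy (z=hλ):
  order 3, 3-stage ⇒ R(z)=1+z+z^2/2+z^3/6
  (e.g. R(-1.46)=0.08711, |R|=0.08711)

Solve |R(x)|<1 on ℝ⁻.
x=-1.46: |R|=0.0871
|R(-2.23)|=0.5918 |R(-2.2)|=0.5547 |R(-1.82)|=0.1686
Bisect:
  x_lo=-3.3731 |R|=3.0805  x_hi=-0.1782 |R|=0.8367
  mid=-1.77563 |R|=0.13225 →hi
  mid=-2.57434 |R|=1.10419 →lo
  mid=-2.17499 |R|=0.52453 →hi
  mid=-2.37467 |R|=0.78695 →hi
  mid=-2.47451 |R|=0.93822 →hi
  mid=-2.52442 |R|=1.01931 →lo
  mid=-2.49947 |R|=0.97830 →hi
  mid=-2.51195 |R|=0.99868 →hi
  ...
  [-2.51292,-2.51273] ⇒ x*=-2.5127
Stable set (-2.5127, 0).

(-2.5127,0); λ=-1 ⇒ h* = 2.5127.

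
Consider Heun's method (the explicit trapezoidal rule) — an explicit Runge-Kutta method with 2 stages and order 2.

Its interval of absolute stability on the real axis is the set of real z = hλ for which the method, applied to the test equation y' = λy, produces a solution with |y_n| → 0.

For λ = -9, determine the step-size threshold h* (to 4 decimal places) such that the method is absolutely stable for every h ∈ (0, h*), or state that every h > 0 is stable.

(-2.0000,0); λ=-9 ⇒ h* = 0.2222.

With y'=λy (z=hλ):
  order 2, 2-stage ⇒ R(z)=1+z+z^2/2
  (e.g. R(-1.42)=0.58820, |R|=0.58820)

Find x<0 with |R(x)|<1.
x=-1.42: |R|=0.5882
|R(-1.97)|=0.9704 |R(-1.55)|=0.6513 |R(-1.33)|=0.5544
Bisect:
  x_lo=-2.6973 |R|=1.9404  x_hi=-0.1144 |R|=0.8921
  mid=-1.40588 |R|=0.58237 →hi
  mid=-2.05160 |R|=1.05293 →lo
  mid=-1.72874 |R|=0.76553 →hi
  mid=-1.89017 |R|=0.89620 →hi
  mid=-1.97088 |R|=0.97131 →hi
  mid=-2.01124 |R|=1.01130 →lo
  mid=-1.99106 |R|=0.99110 →hi
  mid=-2.00115 |R|=1.00115 →lo
  ...
  [-2.00005,-1.99989] ⇒ x*=-2.0000
Interval (-2.0000, 0).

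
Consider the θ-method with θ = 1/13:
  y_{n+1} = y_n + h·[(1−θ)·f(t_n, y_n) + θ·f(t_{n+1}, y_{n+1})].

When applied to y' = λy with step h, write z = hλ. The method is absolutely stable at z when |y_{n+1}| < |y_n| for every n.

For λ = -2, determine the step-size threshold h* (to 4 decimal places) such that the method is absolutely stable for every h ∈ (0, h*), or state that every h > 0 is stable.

(-2.3636,0); λ=-2 ⇒ h* = (26/11)/2 = 1.1818.

On y'=λy, z=hλ:
  y_{n+1} = y_n + z·[12/13·y_n + 1/13·y_{n+1}] ⇒ (1 − 1/13z)y_{n+1} = (1 + 12/13z)y_n
  R(z) = (1 + 12/13z)/(1 − 1/13z).

Find x<0 with |R(x)|<1.
x=-1.51: |R|=0.3529
R=−1: 1+12/13x = −1+1/13x ⇒ -11/13x=2 ⇒ x=2/(-11/13)=-2.3636
Confirm numerically:
  x=-1.985: |R|=0.72206 <1
  x=-1.965: |R|=0.70698 <1
  x=-1.146: |R|=0.05316 <1
  x=-2.835: |R|=1.32744 >1
  x=-2.805: |R|=1.30718 >1
  x=-2.554: |R|=1.13463 >1
Interval (-2.3636, 0).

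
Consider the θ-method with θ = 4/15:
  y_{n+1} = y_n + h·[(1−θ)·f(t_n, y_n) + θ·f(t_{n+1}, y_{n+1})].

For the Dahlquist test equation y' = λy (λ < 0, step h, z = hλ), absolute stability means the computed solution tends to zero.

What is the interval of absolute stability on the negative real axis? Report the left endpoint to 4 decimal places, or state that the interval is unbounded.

Test eqn y'=λy, z=hλ:
  y_{n+1} = y_n + z·[11/15·y_n + 4/15·y_{n+1}] ⇒ (1 − 4/15z)y_{n+1} = (1 + 11/15z)y_n
  Hence R(z) = (1 + 11/15z)/(1 − 4/15z).

Find x<0 with |R(x)|<1.
x=-1.78: |R|=0.2071
R=−1: 1+11/15x = −1+4/15x ⇒ -7/15x=2 ⇒ x=2/(-7/15)=-4.2857
Confirm numerically:
  x=-4.116: |R|=0.96224 <1
  x=-3.332: |R|=0.76433 <1
  x=-3.322: |R|=0.76152 <1
  x=-1.724: |R|=0.18104 <1
  x=-4.534: |R|=1.05245 >1
  x=-4.466: |R|=1.03840 >1
Interval (-4.2857, 0).

(-4.2857, 0).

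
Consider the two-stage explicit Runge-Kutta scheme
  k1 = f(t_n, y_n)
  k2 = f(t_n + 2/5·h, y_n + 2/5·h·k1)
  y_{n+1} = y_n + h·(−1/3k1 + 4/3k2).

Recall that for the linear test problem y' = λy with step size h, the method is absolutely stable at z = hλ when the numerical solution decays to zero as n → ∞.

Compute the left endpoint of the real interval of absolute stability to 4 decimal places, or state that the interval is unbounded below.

Set f=λy, z=hλ:
  k1=λy_n ⇒ h·k1=z·y_n;  k2=λ(1+2/5z)y_n ⇒ h·k2=z(1+2/5z)y_n
  y_{n+1}/y_n = 1 − 1/3z + 4/3z(1+2/5z) = 1 + z + 8/15z²
  R(z) = 1 + z + 8/15z².

Find x<0 with |R(x)|<1.
x=-0.54: |R|=0.6155
R=1: x+8/15x²=0 ⇒ x=−15/8=-1.8750; min R=1−1/(4·8/15)=0.5312>−1
Confirm numerically:
  x=-1.607: |R|=0.77031 <1
  x=-1.433: |R|=0.66219 <1
  x=-1.022: |R|=0.53506 <1
  x=-0.824: |R|=0.53812 <1
  x=-2.318: |R|=1.54767 >1
  x=-1.930: |R|=1.05661 >1
So |R|<1 on (-1.8750, 0).

z* = -1.8750.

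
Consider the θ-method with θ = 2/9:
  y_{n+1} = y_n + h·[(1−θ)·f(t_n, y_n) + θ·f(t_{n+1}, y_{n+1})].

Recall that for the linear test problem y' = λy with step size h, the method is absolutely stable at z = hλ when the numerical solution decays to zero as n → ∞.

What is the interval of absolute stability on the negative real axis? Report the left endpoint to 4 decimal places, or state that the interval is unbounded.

On y'=λy, z=hλ:
  y_{n+1} = y_n + z·[7/9·y_n + 2/9·y_{n+1}] ⇒ (1 − 2/9z)y_{n+1} = (1 + 7/9z)y_n
  Hence R(z) = (1 + 7/9z)/(1 − 2/9z).

Boundary: |R(x)|=1, x<0.
x=-0.76: |R|=0.3498
R=−1: 1+7/9x = −1+2/9x ⇒ -5/9x=2 ⇒ x=2/(-5/9)=-3.6000
Confirm numerically:
  x=-3.071: |R|=0.82532 <1
  x=-2.904: |R|=0.76499 <1
  x=-2.748: |R|=0.70613 <1
  x=-2.010: |R|=0.38940 <1
  x=-3.644: |R|=1.01351 >1
  x=-3.641: |R|=1.01259 >1
Stable set (-3.6000, 0).

(-3.6000, 0).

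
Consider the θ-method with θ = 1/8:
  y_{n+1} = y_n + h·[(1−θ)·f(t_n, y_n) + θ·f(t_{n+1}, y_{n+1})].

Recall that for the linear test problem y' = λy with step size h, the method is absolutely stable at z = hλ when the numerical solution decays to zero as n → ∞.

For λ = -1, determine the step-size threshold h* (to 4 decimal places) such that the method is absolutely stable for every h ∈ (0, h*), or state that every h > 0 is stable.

Set f=λy, z=hλ:
  y_{n+1} = y_n + z·[7/8·y_n + 1/8·y_{n+1}] ⇒ (1 − 1/8z)y_{n+1} = (1 + 7/8z)y_n
  ⇒ R(z) = (1 + 7/8z)/(1 − 1/8z).

Need |R(x)|<1, x<0.
x=-0.4: |R|=0.6190
R=−1: 1+7/8x = −1+1/8x ⇒ -3/4x=2 ⇒ x=2/(-3/4)=-2.6667
Confirm numerically:
  x=-2.520: |R|=0.91635 <1
  x=-1.406: |R|=0.19583 <1
  x=-1.109: |R|=0.02602 <1
  x=-3.178: |R|=1.27447 >1
  x=-2.704: |R|=1.02093 >1
So |R|<1 on (-2.6667, 0).

(-2.6667,0); λ=-1 ⇒ h* = (8/3)/1 = 2.6667.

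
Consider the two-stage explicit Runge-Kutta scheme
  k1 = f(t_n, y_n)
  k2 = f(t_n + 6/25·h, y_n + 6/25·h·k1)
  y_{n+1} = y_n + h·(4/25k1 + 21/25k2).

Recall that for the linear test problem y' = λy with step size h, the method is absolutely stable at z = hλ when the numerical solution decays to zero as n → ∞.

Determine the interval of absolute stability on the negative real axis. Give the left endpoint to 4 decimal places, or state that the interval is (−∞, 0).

Set f=λy, z=hλ:
  k1=λy_n ⇒ h·k1=z·y_n;  k2=λ(1+6/25z)y_n ⇒ h·k2=z(1+6/25z)y_n
  y_{n+1}/y_n = 1 + 4/25z + 21/25z(1+6/25z) = 1 + z + 126/625z²
  ⇒ R(z) = 1 + z + 126/625z².

Solve |R(x)|<1 on ℝ⁻.
x=-1.17: |R|=0.1060
R=1: x+126/625x²=0 ⇒ x=−625/126=-4.9603; min R=1−1/(4·126/625)=-0.2401>−1
Confirm numerically:
  x=-4.751: |R|=0.79952 <1
  x=-2.488: |R|=0.24007 <1
  x=-2.092: |R|=0.20970 <1
  x=-5.368: |R|=1.44119 >1
  x=-4.984: |R|=1.02380 >1
So |R|<1 on (-4.9603, 0).

(-4.9603, 0).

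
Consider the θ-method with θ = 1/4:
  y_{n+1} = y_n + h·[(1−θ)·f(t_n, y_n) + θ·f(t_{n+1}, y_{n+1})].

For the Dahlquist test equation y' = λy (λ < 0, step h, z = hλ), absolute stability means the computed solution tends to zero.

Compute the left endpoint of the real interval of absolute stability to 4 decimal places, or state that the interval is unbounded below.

With y'=λy (z=hλ):
  y_{n+1} = y_n + z·[3/4·y_n + 1/4·y_{n+1}] ⇒ (1 − 1/4z)y_{n+1} = (1 + 3/4z)y_n
  ⇒ R(z) = (1 + 3/4z)/(1 − 1/4z).

Find x<0 with |R(x)|<1.
x=-1.61: |R|=0.1480
R=−1: 1+3/4x = −1+1/4x ⇒ -1/2x=2 ⇒ x=2/(-1/2)=-4.0000
Confirm numerically:
  x=-2.857: |R|=0.66662 <1
  x=-2.810: |R|=0.65051 <1
  x=-2.541: |R|=0.55389 <1
  x=-2.400: |R|=0.50000 <1
  x=-4.580: |R|=1.13520 >1
  x=-4.557: |R|=1.13019 >1
  x=-4.243: |R|=1.05896 >1
Interval (-4.0000, 0).

z* = -4.0000.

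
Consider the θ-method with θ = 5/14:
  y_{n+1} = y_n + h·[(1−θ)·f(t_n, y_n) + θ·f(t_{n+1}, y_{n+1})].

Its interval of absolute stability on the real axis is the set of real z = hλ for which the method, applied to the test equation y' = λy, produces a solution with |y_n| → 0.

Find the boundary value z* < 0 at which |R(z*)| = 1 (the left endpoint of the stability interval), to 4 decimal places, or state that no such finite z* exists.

left endpoint -7.0000.

On y'=λy, z=hλ:
  y_{n+1} = y_n + z·[9/14·y_n + 5/14·y_{n+1}] ⇒ (1 − 5/14z)y_{n+1} = (1 + 9/14z)y_n
  ⇒ R(z) = (1 + 9/14z)/(1 − 5/14z).

Boundary: |R(x)|=1, x<0.
x=-1.05: |R|=0.2364
R=−1: 1+9/14x = −1+5/14x ⇒ -2/7x=2 ⇒ x=2/(-2/7)=-7.0000
Confirm numerically:
  x=-6.650: |R|=0.97037 <1
  x=-6.121: |R|=0.92117 <1
  x=-5.582: |R|=0.86466 <1
  x=-4.231: |R|=0.68494 <1
  x=-7.302: |R|=1.02392 >1
  x=-7.166: |R|=1.01333 >1
Interval (-7.0000, 0).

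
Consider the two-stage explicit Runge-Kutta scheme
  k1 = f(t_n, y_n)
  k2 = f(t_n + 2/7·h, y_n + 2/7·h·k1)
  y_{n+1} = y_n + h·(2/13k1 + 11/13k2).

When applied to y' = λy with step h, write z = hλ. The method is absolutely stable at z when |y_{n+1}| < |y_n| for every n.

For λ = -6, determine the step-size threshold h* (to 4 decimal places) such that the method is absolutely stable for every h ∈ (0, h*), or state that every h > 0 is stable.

(-4.1364,0); λ=-6 ⇒ h* = (91/22)/6 = 0.6894.

Set f=λy, z=hλ:
  k1=λy_n ⇒ h·k1=z·y_n;  k2=λ(1+2/7z)y_n ⇒ h·k2=z(1+2/7z)y_n
  y_{n+1}/y_n = 1 + 2/13z + 11/13z(1+2/7z) = 1 + z + 22/91z²
  so R(z) = 1 + z + 22/91z².

Solve |R(x)|<1 on ℝ⁻.
x=-1.05: |R|=0.2165
R=1: x+22/91x²=0 ⇒ x=−91/22=-4.1364; min R=1−1/(4·22/91)=-0.0341>−1
Confirm numerically:
  x=-2.646: |R|=0.04663 <1
  x=-2.347: |R|=0.01530 <1
  x=-1.752: |R|=0.00992 <1
  x=-4.554: |R|=1.45980 >1
  x=-4.499: |R|=1.39443 >1
  x=-4.282: |R|=1.15076 >1
So |R|<1 on (-4.1364, 0).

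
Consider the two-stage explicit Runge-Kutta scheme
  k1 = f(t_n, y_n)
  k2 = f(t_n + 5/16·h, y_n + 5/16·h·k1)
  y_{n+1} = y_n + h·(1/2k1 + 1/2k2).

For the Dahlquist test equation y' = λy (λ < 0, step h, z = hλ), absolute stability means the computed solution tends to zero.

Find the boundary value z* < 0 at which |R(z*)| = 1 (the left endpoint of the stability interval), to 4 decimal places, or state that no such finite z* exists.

z* = -6.4000.

Test eqn y'=λy, z=hλ:
  k1=λy_n ⇒ h·k1=z·y_n;  k2=λ(1+5/16z)y_n ⇒ h·k2=z(1+5/16z)y_n
  y_{n+1}/y_n = 1 + 1/2z + 1/2z(1+5/16z) = 1 + z + 5/32z²
  so R(z) = 1 + z + 5/32z².

Find x<0 with |R(x)|<1.
x=-0.95: |R|=0.1910
R=1: x+5/32x²=0 ⇒ x=−32/5=-6.4000; min R=1−1/(4·5/32)=-0.6000>−1
Confirm numerically:
  x=-5.836: |R|=0.48570 <1
  x=-4.605: |R|=0.29156 <1
  x=-3.754: |R|=0.55204 <1
  x=-6.769: |R|=1.39028 >1
  x=-6.687: |R|=1.29987 >1
  x=-6.647: |R|=1.25653 >1
So |R|<1 on (-6.4000, 0).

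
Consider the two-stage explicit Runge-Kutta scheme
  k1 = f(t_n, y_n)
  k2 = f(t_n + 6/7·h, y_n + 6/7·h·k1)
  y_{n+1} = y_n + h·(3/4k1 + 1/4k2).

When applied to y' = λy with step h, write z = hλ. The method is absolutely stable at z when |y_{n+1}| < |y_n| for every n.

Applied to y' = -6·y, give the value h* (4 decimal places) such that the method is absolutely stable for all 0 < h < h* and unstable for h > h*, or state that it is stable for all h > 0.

With y'=λy (z=hλ):
  k1=λy_n ⇒ h·k1=z·y_n;  k2=λ(1+6/7z)y_n ⇒ h·k2=z(1+6/7z)y_n
  y_{n+1}/y_n = 1 + 3/4z + 1/4z(1+6/7z) = 1 + z + 3/14z²
  so R(z) = 1 + z + 3/14z².

Need |R(x)|<1, x<0.
x=-0.37: |R|=0.6593
R=1: x+3/14x²=0 ⇒ x=−14/3=-4.6667; min R=1−1/(4·3/14)=-0.1667>−1
Confirm numerically:
  x=-2.597: |R|=0.15177 <1
  x=-2.412: |R|=0.16534 <1
  x=-2.331: |R|=0.16667 <1
  x=-5.224: |R|=1.62389 >1
  x=-5.116: |R|=1.49260 >1
  x=-4.781: |R|=1.11713 >1
Interval (-4.6667, 0).

(-4.6667,0); λ=-6 ⇒ h* = (14/3)/6 = 0.7778.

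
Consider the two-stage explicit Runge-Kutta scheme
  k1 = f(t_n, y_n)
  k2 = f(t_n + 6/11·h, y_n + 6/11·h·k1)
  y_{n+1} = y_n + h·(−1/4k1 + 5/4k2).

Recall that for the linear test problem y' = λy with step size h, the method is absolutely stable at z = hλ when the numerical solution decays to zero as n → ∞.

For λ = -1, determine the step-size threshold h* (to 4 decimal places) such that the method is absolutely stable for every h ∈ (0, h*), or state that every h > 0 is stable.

(-1.4667,0); λ=-1 ⇒ h* = (22/15)/1 = 1.4667.

On y'=λy, z=hλ:
  k1=λy_n ⇒ h·k1=z·y_n;  k2=λ(1+6/11z)y_n ⇒ h·k2=z(1+6/11z)y_n
  y_{n+1}/y_n = 1 − 1/4z + 5/4z(1+6/11z) = 1 + z + 15/22z²
  R(z) = 1 + z + 15/22z².

Need |R(x)|<1, x<0.
x=-1.5: |R|=1.0341
R=1: x+15/22x²=0 ⇒ x=−22/15=-1.4667; min R=1−1/(4·15/22)=0.6333>−1
Confirm numerically:
  x=-1.177: |R|=0.76754 <1
  x=-1.168: |R|=0.76215 <1
  x=-1.147: |R|=0.75001 <1
  x=-0.904: |R|=0.65319 <1
  x=-1.907: |R|=1.57253 >1
  x=-1.695: |R|=1.26388 >1
Stable set (-1.4667, 0).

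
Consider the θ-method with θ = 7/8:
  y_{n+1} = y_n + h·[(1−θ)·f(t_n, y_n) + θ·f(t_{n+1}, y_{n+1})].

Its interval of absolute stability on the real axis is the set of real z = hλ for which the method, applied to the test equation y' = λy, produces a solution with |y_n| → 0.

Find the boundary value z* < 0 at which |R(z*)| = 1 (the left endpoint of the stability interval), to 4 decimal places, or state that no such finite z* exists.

Set f=λy, z=hλ:
  y_{n+1} = y_n + z·[1/8·y_n + 7/8·y_{n+1}] ⇒ (1 − 7/8z)y_{n+1} = (1 + 1/8z)y_n
  so R(z) = (1 + 1/8z)/(1 − 7/8z).

Solve |R(x)|<1 on ℝ⁻.
x=-1.06: |R|=0.4501
x=-2: |R|=0.2727
x=-10: |R|=0.0256
x=-100: |R|=0.1299
θ=7/8≥1/2 ⇒ |1+1/8x|<|1−7/8x| ∀x<0 ⇒ stable on all of ℝ⁻.

interval (−∞, 0).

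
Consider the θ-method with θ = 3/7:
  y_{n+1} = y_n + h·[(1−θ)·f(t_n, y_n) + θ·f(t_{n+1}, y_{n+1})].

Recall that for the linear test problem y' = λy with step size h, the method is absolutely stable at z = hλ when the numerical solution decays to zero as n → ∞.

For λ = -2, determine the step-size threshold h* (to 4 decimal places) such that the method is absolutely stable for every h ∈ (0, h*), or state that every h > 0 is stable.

Test eqn y'=λy, z=hλ:
  y_{n+1} = y_n + z·[4/7·y_n + 3/7·y_{n+1}] ⇒ (1 − 3/7z)y_{n+1} = (1 + 4/7z)y_n
  so R(z) = (1 + 4/7z)/(1 − 3/7z).

Boundary: |R(x)|=1, x<0.
x=-1.46: |R|=0.1019
R=−1: 1+4/7x = −1+3/7x ⇒ -1/7x=2 ⇒ x=2/(-1/7)=-14.0000
Confirm numerically:
  x=-13.223: |R|=0.98335 <1
  x=-11.572: |R|=0.94180 <1
  x=-11.540: |R|=0.94089 <1
  x=-6.746: |R|=0.73368 <1
  x=-14.447: |R|=1.00888 >1
  x=-14.367: |R|=1.00733 >1
Interval (-14.0000, 0).

(-14.0000,0); λ=-2 ⇒ h* = (14)/2 = 7.0000.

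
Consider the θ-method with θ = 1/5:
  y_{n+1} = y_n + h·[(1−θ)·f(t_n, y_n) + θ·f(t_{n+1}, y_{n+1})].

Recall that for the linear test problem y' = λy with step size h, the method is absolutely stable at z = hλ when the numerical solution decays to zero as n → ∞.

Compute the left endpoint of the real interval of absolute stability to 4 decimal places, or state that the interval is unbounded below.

left endpoint -3.3333.

Set f=λy, z=hλ:
  y_{n+1} = y_n + z·[4/5·y_n + 1/5·y_{n+1}] ⇒ (1 − 1/5z)y_{n+1} = (1 + 4/5z)y_n
  R(z) = (1 + 4/5z)/(1 − 1/5z).

Solve |R(x)|<1 on ℝ⁻.
x=-0.83: |R|=0.2882
R=−1: 1+4/5x = −1+1/5x ⇒ -3/5x=2 ⇒ x=2/(-3/5)=-3.3333
Confirm numerically:
  x=-3.223: |R|=0.95975 <1
  x=-2.997: |R|=0.87383 <1
  x=-1.962: |R|=0.40908 <1
  x=-3.761: |R|=1.14644 >1
  x=-3.725: |R|=1.13467 >1
  x=-3.633: |R|=1.10414 >1
So |R|<1 on (-3.3333, 0).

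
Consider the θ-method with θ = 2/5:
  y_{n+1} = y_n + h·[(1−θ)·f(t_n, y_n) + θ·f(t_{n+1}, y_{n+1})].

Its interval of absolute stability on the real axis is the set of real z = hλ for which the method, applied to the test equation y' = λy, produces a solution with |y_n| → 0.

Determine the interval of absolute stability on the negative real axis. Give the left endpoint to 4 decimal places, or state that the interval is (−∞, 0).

With y'=λy (z=hλ):
  y_{n+1} = y_n + z·[3/5·y_n + 2/5·y_{n+1}] ⇒ (1 − 2/5z)y_{n+1} = (1 + 3/5z)y_n
  so R(z) = (1 + 3/5z)/(1 − 2/5z).

Find x<0 with |R(x)|<1.
x=-1.11: |R|=0.2313
R=−1: 1+3/5x = −1+2/5x ⇒ -1/5x=2 ⇒ x=2/(-1/5)=-10.0000
Confirm numerically:
  x=-9.857: |R|=0.99421 <1
  x=-7.993: |R|=0.90436 <1
  x=-7.296: |R|=0.86198 <1
  x=-5.361: |R|=0.70494 <1
  x=-10.464: |R|=1.01790 >1
  x=-10.144: |R|=1.00569 >1
So |R|<1 on (-10.0000, 0).

z∈(-10.0000,0).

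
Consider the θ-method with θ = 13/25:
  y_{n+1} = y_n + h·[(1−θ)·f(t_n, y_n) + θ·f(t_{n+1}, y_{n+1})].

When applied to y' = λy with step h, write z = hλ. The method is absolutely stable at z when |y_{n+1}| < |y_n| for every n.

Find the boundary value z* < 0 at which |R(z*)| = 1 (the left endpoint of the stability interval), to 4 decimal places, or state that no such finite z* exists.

(−∞, 0) — no finite endpoint.

Test eqn y'=λy, z=hλ:
  y_{n+1} = y_n + z·[12/25·y_n + 13/25·y_{n+1}] ⇒ (1 − 13/25z)y_{n+1} = (1 + 12/25z)y_n
  so R(z) = (1 + 12/25z)/(1 − 13/25z).

Need |R(x)|<1, x<0.
x=-1.41: |R|=0.1865
x=-2: |R|=0.0196
x=-10: |R|=0.6129
x=-100: |R|=0.8868
θ=13/25≥1/2 ⇒ |1+12/25x|<|1−13/25x| ∀x<0 ⇒ interval (−∞,0).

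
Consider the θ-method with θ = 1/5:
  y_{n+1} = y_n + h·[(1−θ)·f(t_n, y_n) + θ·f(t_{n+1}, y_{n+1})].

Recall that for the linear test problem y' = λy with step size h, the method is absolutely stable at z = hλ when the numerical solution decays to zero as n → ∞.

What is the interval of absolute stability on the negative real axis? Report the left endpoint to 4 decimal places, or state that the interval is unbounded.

On y'=λy, z=hλ:
  y_{n+1} = y_n + z·[4/5·y_n + 1/5·y_{n+1}] ⇒ (1 − 1/5z)y_{n+1} = (1 + 4/5z)y_n
  R(z) = (1 + 4/5z)/(1 − 1/5z).

Need |R(x)|<1, x<0.
x=-1.5: |R|=0.1538
R=−1: 1+4/5x = −1+1/5x ⇒ -3/5x=2 ⇒ x=2/(-3/5)=-3.3333
Confirm numerically:
  x=-2.738: |R|=0.76919 <1
  x=-2.581: |R|=0.70228 <1
  x=-1.840: |R|=0.34503 <1
  x=-1.639: |R|=0.23437 <1
  x=-3.867: |R|=1.18056 >1
  x=-3.821: |R|=1.16585 >1
  x=-3.724: |R|=1.13434 >1
So |R|<1 on (-3.3333, 0).

z∈(-3.3333,0).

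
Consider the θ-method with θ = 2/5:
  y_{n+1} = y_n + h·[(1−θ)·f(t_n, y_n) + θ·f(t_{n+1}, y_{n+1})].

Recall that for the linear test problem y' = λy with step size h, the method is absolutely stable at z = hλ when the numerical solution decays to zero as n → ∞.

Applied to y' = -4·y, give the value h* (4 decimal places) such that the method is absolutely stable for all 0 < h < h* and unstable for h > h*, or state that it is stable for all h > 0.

Test eqn y'=λy, z=hλ:
  y_{n+1} = y_n + z·[3/5·y_n + 2/5·y_{n+1}] ⇒ (1 − 2/5z)y_{n+1} = (1 + 3/5z)y_n
  so R(z) = (1 + 3/5z)/(1 − 2/5z).

Find x<0 with |R(x)|<1.
x=-0.95: |R|=0.3116
R=−1: 1+3/5x = −1+2/5x ⇒ -1/5x=2 ⇒ x=2/(-1/5)=-10.0000
Confirm numerically:
  x=-9.261: |R|=0.96858 <1
  x=-7.661: |R|=0.88490 <1
  x=-7.088: |R|=0.84814 <1
  x=-4.403: |R|=0.59460 <1
  x=-10.390: |R|=1.01513 >1
  x=-10.362: |R|=1.01407 >1
Stable set (-10.0000, 0).

(-10.0000,0); λ=-4 ⇒ h* = (10)/4 = 2.5000.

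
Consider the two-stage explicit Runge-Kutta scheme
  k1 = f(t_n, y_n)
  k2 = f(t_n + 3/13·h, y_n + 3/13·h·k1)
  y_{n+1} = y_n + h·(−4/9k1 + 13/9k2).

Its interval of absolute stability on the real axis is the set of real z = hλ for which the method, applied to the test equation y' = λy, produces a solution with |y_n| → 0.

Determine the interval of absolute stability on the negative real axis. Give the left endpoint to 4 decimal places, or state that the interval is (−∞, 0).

With y'=λy (z=hλ):
  k1=λy_n ⇒ h·k1=z·y_n;  k2=λ(1+3/13z)y_n ⇒ h·k2=z(1+3/13z)y_n
  y_{n+1}/y_n = 1 − 4/9z + 13/9z(1+3/13z) = 1 + z + 1/3z²
  Hence R(z) = 1 + z + 1/3z².

Boundary: |R(x)|=1, x<0.
x=-1.28: |R|=0.2661
R=1: x+1/3x²=0 ⇒ x=−3=-3.0000; min R=1−1/(4·1/3)=0.2500>−1
Confirm numerically:
  x=-2.939: |R|=0.94024 <1
  x=-2.694: |R|=0.72521 <1
  x=-1.639: |R|=0.25644 <1
  x=-1.481: |R|=0.25012 <1
  x=-3.463: |R|=1.53446 >1
  x=-3.344: |R|=1.38345 >1
  x=-3.286: |R|=1.31327 >1
Interval (-3.0000, 0).

z∈(-3.0000,0).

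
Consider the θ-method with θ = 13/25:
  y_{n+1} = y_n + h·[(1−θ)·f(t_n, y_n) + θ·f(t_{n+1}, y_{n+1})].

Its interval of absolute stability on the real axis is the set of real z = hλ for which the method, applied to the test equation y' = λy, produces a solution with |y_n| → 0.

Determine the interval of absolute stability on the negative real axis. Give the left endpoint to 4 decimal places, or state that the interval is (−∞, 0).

interval (−∞, 0).

Test eqn y'=λy, z=hλ:
  y_{n+1} = y_n + z·[12/25·y_n + 13/25·y_{n+1}] ⇒ (1 − 13/25z)y_{n+1} = (1 + 12/25z)y_n
  R(z) = (1 + 12/25z)/(1 − 13/25z).

Solve |R(x)|<1 on ℝ⁻.
x=-0.62: |R|=0.5312
x=-2: |R|=0.0196
x=-10: |R|=0.6129
x=-100: |R|=0.8868
θ=13/25≥1/2 ⇒ |1+12/25x|<|1−13/25x| ∀x<0 ⇒ stable on all of ℝ⁻.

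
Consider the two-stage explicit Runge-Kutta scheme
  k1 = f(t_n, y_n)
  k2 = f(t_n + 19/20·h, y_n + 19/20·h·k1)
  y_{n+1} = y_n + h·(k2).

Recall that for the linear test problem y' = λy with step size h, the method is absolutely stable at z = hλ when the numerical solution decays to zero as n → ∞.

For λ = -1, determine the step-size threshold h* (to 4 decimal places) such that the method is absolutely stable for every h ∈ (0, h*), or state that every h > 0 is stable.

On y'=λy, z=hλ:
  k1=λy_n ⇒ h·k1=z·y_n;  k2=λ(1+19/20z)y_n ⇒ h·k2=z(1+19/20z)y_n
  y_{n+1}/y_n = 1 + z(1+19/20z) = 1 + z + 19/20z²
  so R(z) = 1 + z + 19/20z².

Solve |R(x)|<1 on ℝ⁻.
x=-1.45: |R|=1.5474
R=1: x+19/20x²=0 ⇒ x=−20/19=-1.0526; min R=1−1/(4·19/20)=0.7368>−1
Confirm numerically:
  x=-0.904: |R|=0.87236 <1
  x=-0.662: |R|=0.75433 <1
  x=-0.444: |R|=0.74328 <1
  x=-1.385: |R|=1.43731 >1
  x=-1.383: |R|=1.43405 >1
Interval (-1.0526, 0).

(-1.0526,0); λ=-1 ⇒ h* = (20/19)/1 = 1.0526.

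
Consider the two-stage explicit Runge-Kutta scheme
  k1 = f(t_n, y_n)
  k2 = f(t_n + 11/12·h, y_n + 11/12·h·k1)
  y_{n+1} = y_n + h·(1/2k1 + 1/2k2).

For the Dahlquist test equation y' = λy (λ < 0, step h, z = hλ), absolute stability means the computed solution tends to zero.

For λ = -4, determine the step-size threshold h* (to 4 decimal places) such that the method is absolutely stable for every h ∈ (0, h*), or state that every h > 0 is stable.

Set f=λy, z=hλ:
  k1=λy_n ⇒ h·k1=z·y_n;  k2=λ(1+11/12z)y_n ⇒ h·k2=z(1+11/12z)y_n
  y_{n+1}/y_n = 1 + 1/2z + 1/2z(1+11/12z) = 1 + z + 11/24z²
  so R(z) = 1 + z + 11/24z².

Find x<0 with |R(x)|<1.
x=-0.79: |R|=0.4960
R=1: x+11/24x²=0 ⇒ x=−24/11=-2.1818; min R=1−1/(4·11/24)=0.4545>−1
Confirm numerically:
  x=-1.793: |R|=0.68047 <1
  x=-1.410: |R|=0.50121 <1
  x=-1.233: |R|=0.46380 <1
  x=-0.892: |R|=0.47268 <1
  x=-2.588: |R|=1.48180 >1
  x=-2.523: |R|=1.39453 >1
  x=-2.268: |R|=1.08959 >1
So |R|<1 on (-2.1818, 0).

(-2.1818,0); λ=-4 ⇒ h* = (24/11)/4 = 0.5455.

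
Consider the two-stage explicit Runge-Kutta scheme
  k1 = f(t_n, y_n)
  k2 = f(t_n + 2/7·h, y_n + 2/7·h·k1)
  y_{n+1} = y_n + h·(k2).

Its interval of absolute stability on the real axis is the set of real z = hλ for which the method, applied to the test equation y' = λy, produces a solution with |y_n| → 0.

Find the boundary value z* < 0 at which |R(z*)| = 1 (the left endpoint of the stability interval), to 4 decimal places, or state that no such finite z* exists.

With y'=λy (z=hλ):
  k1=λy_n ⇒ h·k1=z·y_n;  k2=λ(1+2/7z)y_n ⇒ h·k2=z(1+2/7z)y_n
  y_{n+1}/y_n = 1 + z(1+2/7z) = 1 + z + 2/7z²
  Hence R(z) = 1 + z + 2/7z².

Solve |R(x)|<1 on ℝ⁻.
x=-0.78: |R|=0.3938
R=1: x+2/7x²=0 ⇒ x=−7/2=-3.5000; min R=1−1/(4·2/7)=0.1250>−1
Confirm numerically:
  x=-2.839: |R|=0.46383 <1
  x=-2.395: |R|=0.24386 <1
  x=-2.363: |R|=0.23236 <1
  x=-1.868: |R|=0.12898 <1
  x=-4.068: |R|=1.66018 >1
  x=-3.675: |R|=1.18375 >1
Interval (-3.5000, 0).

z* = -3.5000.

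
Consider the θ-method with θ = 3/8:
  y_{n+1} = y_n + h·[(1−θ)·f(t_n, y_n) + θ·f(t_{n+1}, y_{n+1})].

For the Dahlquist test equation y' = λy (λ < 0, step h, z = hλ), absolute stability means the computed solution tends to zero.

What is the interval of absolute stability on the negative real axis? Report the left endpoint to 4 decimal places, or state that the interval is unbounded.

Test eqn y'=λy, z=hλ:
  y_{n+1} = y_n + z·[5/8·y_n + 3/8·y_{n+1}] ⇒ (1 − 3/8z)y_{n+1} = (1 + 5/8z)y_n
  so R(z) = (1 + 5/8z)/(1 − 3/8z).

Find x<0 with |R(x)|<1.
x=-1.31: |R|=0.1215
R=−1: 1+5/8x = −1+3/8x ⇒ -1/4x=2 ⇒ x=2/(-1/4)=-8.0000
Confirm numerically:
  x=-4.510: |R|=0.67580 <1
  x=-4.132: |R|=0.62071 <1
  x=-3.278: |R|=0.47045 <1
  x=-8.412: |R|=1.02479 >1
  x=-8.284: |R|=1.01729 >1
Stable set (-8.0000, 0).

(-8.0000, 0).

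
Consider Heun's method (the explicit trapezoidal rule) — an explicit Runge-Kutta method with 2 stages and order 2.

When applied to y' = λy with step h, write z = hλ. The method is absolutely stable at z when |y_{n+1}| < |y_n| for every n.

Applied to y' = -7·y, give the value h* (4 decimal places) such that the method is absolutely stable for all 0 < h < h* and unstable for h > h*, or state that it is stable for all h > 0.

(-2.0000,0); λ=-7 ⇒ h* = 0.2857.

With y'=λy (z=hλ):
  order 2, 2-stage ⇒ R(z)=1+z+z^2/2
  (e.g. R(-1.16)=0.51280, |R|=0.51280)

Find x<0 with |R(x)|<1.
x=-1.16: |R|=0.5128
|R(-1.94)|=0.9418 |R(-1.9)|=0.9050 |R(-1.7)|=0.7450
Bisect:
  x_lo=-2.7024 |R|=1.9491  x_hi=-0.0957 |R|=0.9089
  mid=-1.39903 |R|=0.57961 →hi
  mid=-2.05071 |R|=1.05199 →lo
  mid=-1.72487 |R|=0.76272 →hi
  mid=-1.88779 |R|=0.89408 →hi
  mid=-1.96925 |R|=0.96972 →hi
  mid=-2.00998 |R|=1.01003 →lo
  mid=-1.98961 |R|=0.98967 →hi
  mid=-1.99980 |R|=0.99980 →hi
  mid=-2.00489 |R|=1.00490 →lo
  ...
  [-2.00011,-1.99995] ⇒ x*=-2.0000
Stable set (-2.0000, 0).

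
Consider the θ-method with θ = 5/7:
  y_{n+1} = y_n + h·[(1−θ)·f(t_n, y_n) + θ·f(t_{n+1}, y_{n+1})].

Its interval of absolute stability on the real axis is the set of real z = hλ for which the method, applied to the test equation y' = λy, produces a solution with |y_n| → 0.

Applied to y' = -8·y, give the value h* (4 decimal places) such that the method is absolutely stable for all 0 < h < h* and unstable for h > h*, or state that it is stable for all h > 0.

With y'=λy (z=hλ):
  y_{n+1} = y_n + z·[2/7·y_n + 5/7·y_{n+1}] ⇒ (1 − 5/7z)y_{n+1} = (1 + 2/7z)y_n
  R(z) = (1 + 2/7z)/(1 − 5/7z).

Find x<0 with |R(x)|<1.
x=-0.66: |R|=0.5515
x=-2: |R|=0.1765
x=-10: |R|=0.2281
x=-100: |R|=0.3807
θ=5/7≥1/2 ⇒ |1+2/7x|<|1−5/7x| ∀x<0 ⇒ interval (−∞,0).

(−∞, 0) — no finite endpoint. Any h>0 works for λ=-8.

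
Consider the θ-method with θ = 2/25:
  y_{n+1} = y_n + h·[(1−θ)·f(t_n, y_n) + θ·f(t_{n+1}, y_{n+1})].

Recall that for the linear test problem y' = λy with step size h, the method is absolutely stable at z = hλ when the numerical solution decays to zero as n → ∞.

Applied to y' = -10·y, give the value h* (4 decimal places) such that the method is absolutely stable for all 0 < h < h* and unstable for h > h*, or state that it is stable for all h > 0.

Set f=λy, z=hλ:
  y_{n+1} = y_n + z·[23/25·y_n + 2/25·y_{n+1}] ⇒ (1 − 2/25z)y_{n+1} = (1 + 23/25z)y_n
  so R(z) = (1 + 23/25z)/(1 − 2/25z).

Find x<0 with |R(x)|<1.
x=-1.17: |R|=0.0699
R=−1: 1+23/25x = −1+2/25x ⇒ -21/25x=2 ⇒ x=2/(-21/25)=-2.3810
Confirm numerically:
  x=-2.169: |R|=0.84829 <1
  x=-1.777: |R|=0.55582 <1
  x=-1.695: |R|=0.49260 <1
  x=-2.913: |R|=1.36245 >1
  x=-2.858: |R|=1.32615 >1
  x=-2.791: |R|=1.28157 >1
Stable set (-2.3810, 0).

(-2.3810,0); λ=-10 ⇒ h* = (50/21)/10 = 0.2381.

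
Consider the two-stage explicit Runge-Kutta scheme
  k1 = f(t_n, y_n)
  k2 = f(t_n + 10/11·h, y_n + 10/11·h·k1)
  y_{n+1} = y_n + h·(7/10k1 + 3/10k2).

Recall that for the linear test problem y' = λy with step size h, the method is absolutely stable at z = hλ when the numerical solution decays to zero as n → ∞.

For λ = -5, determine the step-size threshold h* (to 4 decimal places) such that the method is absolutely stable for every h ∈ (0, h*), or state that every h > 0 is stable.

(-3.6667,0); λ=-5 ⇒ h* = (11/3)/5 = 0.7333.

With y'=λy (z=hλ):
  k1=λy_n ⇒ h·k1=z·y_n;  k2=λ(1+10/11z)y_n ⇒ h·k2=z(1+10/11z)y_n
  y_{n+1}/y_n = 1 + 7/10z + 3/10z(1+10/11z) = 1 + z + 3/11z²
  so R(z) = 1 + z + 3/11z².

Boundary: |R(x)|=1, x<0.
x=-1.22: |R|=0.1859
R=1: x+3/11x²=0 ⇒ x=−11/3=-3.6667; min R=1−1/(4·3/11)=0.0833>−1
Confirm numerically:
  x=-2.684: |R|=0.28069 <1
  x=-2.293: |R|=0.14096 <1
  x=-1.809: |R|=0.08349 <1
  x=-4.133: |R|=1.52564 >1
  x=-3.847: |R|=1.18920 >1
Interval (-3.6667, 0).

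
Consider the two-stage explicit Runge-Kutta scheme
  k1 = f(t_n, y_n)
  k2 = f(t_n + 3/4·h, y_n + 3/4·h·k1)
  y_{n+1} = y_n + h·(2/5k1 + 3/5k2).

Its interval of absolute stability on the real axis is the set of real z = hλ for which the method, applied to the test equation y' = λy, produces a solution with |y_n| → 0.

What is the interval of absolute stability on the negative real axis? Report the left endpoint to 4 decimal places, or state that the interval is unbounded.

z∈(-2.2222,0).

Test eqn y'=λy, z=hλ:
  k1=λy_n ⇒ h·k1=z·y_n;  k2=λ(1+3/4z)y_n ⇒ h·k2=z(1+3/4z)y_n
  y_{n+1}/y_n = 1 + 2/5z + 3/5z(1+3/4z) = 1 + z + 9/20z²
  R(z) = 1 + z + 9/20z².

Need |R(x)|<1, x<0.
x=-1.66: |R|=0.5800
R=1: x+9/20x²=0 ⇒ x=−20/9=-2.2222; min R=1−1/(4·9/20)=0.4444>−1
Confirm numerically:
  x=-1.829: |R|=0.67636 <1
  x=-1.696: |R|=0.59839 <1
  x=-1.665: |R|=0.58250 <1
  x=-2.296: |R|=1.07623 >1
  x=-2.295: |R|=1.07516 >1
So |R|<1 on (-2.2222, 0).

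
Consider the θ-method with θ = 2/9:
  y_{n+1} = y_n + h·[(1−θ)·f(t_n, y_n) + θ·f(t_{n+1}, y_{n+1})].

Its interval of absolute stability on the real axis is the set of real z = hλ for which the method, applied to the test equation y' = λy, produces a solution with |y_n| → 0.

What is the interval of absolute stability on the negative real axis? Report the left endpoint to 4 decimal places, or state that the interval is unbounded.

Test eqn y'=λy, z=hλ:
  y_{n+1} = y_n + z·[7/9·y_n + 2/9·y_{n+1}] ⇒ (1 − 2/9z)y_{n+1} = (1 + 7/9z)y_n
  so R(z) = (1 + 7/9z)/(1 − 2/9z).

Find x<0 with |R(x)|<1.
x=-1.08: |R|=0.1290
R=−1: 1+7/9x = −1+2/9x ⇒ -5/9x=2 ⇒ x=2/(-5/9)=-3.6000
Confirm numerically:
  x=-3.292: |R|=0.90118 <1
  x=-2.039: |R|=0.40320 <1
  x=-1.913: |R|=0.34235 <1
  x=-4.120: |R|=1.15081 >1
  x=-4.075: |R|=1.13848 >1
  x=-3.951: |R|=1.10383 >1
So |R|<1 on (-3.6000, 0).

z∈(-3.6000,0).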